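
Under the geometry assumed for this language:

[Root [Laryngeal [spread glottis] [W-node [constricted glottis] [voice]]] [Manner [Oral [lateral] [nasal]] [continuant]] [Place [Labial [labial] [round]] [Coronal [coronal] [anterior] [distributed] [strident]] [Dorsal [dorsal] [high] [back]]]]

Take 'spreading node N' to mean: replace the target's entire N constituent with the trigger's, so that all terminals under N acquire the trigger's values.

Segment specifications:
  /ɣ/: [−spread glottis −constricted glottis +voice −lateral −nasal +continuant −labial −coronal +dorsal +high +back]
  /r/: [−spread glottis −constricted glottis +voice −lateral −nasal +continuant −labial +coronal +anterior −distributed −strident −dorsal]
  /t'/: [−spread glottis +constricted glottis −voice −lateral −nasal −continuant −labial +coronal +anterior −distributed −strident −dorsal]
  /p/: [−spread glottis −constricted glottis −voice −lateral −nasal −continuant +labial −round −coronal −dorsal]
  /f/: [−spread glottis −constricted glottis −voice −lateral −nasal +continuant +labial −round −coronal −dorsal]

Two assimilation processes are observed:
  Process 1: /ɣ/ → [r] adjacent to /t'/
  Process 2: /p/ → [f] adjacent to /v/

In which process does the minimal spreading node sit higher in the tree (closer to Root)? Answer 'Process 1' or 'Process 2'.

Process 1

Process 1: the features that change are [coronal], [anterior], [distributed], [strident], [dorsal], [high], [back]; the minimal node is Place (depth 1).
Process 2: the feature that changes is [continuant]; the minimal node is [continuant] (depth 2).
Depth 1 < depth 2; Process 1 involves the structurally higher constituent Place.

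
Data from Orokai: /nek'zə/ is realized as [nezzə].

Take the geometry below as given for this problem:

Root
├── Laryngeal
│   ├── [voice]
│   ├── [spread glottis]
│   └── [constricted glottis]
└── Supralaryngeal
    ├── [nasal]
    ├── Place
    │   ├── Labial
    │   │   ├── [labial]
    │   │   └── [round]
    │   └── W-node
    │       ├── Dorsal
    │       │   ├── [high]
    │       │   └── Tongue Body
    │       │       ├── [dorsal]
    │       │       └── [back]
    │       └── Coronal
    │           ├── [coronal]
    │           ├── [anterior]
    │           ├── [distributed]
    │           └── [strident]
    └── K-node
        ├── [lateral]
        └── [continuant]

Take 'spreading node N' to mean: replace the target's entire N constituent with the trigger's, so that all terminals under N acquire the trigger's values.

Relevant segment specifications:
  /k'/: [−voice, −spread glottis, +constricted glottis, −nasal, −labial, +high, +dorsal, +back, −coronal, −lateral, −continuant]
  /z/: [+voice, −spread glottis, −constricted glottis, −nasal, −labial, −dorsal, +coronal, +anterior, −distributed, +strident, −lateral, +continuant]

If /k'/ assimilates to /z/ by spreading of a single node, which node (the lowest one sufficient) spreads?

Root

/k'/ and [z] differ in [voice], [constricted glottis], [continuant], [coronal], [anterior], [distributed], [strident], [dorsal], [high], [back]; every other specified feature is identical.
Tracing each changed feature up the tree, the paths first meet at Root; any lower node misses at least one of them.
Delinking /k'/'s Root and associating /z/'s Root gives precisely the feature bundle of [z].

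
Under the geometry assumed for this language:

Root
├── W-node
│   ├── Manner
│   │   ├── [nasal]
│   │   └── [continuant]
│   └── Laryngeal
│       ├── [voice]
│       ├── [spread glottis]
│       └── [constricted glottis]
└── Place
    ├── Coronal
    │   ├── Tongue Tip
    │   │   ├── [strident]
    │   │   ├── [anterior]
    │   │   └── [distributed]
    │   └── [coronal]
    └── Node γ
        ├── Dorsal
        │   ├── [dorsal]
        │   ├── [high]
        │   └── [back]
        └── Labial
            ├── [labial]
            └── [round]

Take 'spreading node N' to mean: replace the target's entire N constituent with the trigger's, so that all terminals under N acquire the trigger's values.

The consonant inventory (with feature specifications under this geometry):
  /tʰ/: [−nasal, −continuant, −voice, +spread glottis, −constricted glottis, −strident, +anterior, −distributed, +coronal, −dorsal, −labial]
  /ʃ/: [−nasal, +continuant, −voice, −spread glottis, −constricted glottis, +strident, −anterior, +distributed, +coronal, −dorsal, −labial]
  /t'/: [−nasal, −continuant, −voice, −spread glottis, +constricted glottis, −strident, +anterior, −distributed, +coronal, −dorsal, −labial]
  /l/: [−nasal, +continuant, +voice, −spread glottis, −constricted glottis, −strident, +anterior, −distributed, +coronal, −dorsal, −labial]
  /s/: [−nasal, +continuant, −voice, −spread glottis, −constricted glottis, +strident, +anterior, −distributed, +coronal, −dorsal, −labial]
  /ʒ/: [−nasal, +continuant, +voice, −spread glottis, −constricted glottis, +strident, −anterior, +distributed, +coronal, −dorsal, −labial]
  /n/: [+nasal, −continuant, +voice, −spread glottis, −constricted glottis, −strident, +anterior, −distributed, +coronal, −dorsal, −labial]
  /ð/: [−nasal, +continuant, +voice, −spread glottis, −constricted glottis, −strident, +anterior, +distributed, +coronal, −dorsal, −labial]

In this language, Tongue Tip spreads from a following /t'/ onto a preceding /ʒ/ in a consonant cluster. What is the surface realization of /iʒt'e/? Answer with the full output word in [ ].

[ilt'e]

The Tongue Tip node dominates the terminals [strident], [anterior], [distributed].
After delinking /ʒ/'s Tongue Tip and linking /t'/'s, the affected terminals become [−strident], [+anterior], [−distributed]; [nasal], [continuant], [voice], … (outside Tongue Tip) are retained from /ʒ/.
The resulting bundle matches /l/ in the inventory; substituting it for /ʒ/ gives [ilt'e].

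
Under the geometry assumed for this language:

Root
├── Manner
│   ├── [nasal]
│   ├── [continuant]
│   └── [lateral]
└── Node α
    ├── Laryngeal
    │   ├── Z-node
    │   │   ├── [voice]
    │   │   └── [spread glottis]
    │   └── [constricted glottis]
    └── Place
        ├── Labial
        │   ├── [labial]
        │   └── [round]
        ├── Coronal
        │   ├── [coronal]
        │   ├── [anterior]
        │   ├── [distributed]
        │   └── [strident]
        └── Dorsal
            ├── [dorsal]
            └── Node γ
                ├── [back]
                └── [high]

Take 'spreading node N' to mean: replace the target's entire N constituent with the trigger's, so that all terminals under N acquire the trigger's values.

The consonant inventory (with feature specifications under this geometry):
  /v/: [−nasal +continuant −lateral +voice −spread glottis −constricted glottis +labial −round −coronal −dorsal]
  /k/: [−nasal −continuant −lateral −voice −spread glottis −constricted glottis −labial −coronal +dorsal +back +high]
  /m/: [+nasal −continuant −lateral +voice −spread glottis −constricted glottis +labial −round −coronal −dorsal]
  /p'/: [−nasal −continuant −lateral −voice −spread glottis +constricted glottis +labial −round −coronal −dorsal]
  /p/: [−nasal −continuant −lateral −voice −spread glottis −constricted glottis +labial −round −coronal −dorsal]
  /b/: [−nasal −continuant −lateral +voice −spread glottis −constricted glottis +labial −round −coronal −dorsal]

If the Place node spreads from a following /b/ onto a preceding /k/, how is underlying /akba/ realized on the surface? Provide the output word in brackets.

Terminals under Place in this geometry: [labial], [round], [coronal], [anterior], [distributed], [strident], [dorsal], [back], [high].
Spreading Place from /b/ onto /k/ replaces those values with /b/'s: [+labial], [−round], [−coronal], [−dorsal]. Features outside Place ([nasal], [continuant], [lateral], …) stay as in /k/.
This feature bundle is that of [p], so /akba/ surfaces as [apba].

[apba]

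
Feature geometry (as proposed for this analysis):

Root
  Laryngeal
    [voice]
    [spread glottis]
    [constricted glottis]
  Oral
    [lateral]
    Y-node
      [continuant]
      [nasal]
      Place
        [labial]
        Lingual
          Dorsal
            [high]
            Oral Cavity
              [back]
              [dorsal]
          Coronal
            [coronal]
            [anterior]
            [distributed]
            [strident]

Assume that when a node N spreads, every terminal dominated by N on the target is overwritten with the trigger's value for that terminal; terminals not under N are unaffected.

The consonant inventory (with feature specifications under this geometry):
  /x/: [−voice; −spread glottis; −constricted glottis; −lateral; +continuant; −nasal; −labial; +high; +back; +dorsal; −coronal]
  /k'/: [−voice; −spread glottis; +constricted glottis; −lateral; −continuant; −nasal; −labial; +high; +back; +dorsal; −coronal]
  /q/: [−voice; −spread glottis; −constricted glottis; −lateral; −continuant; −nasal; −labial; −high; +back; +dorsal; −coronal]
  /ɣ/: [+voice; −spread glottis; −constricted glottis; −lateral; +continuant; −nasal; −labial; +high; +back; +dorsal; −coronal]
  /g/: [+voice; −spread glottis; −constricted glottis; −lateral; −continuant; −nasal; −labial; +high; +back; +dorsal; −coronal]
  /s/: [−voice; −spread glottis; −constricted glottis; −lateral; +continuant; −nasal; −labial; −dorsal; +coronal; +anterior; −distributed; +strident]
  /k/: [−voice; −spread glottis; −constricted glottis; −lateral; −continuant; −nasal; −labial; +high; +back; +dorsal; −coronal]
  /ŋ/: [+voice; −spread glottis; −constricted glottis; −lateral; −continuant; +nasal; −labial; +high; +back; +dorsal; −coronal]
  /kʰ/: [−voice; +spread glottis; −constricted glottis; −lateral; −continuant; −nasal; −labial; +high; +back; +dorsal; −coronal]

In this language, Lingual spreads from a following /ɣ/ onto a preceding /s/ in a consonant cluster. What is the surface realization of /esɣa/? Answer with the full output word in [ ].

[exɣa]

Terminals under Lingual in this geometry: [high], [back], [dorsal], [coronal], [anterior], [distributed], [strident].
The target acquires /ɣ/'s values for everything under Lingual — [+high], [+back], [+dorsal], [−coronal] — while keeping its own [voice], [spread glottis], [constricted glottis], ….
The resulting bundle matches /x/ in the inventory; substituting it for /s/ gives [exɣa].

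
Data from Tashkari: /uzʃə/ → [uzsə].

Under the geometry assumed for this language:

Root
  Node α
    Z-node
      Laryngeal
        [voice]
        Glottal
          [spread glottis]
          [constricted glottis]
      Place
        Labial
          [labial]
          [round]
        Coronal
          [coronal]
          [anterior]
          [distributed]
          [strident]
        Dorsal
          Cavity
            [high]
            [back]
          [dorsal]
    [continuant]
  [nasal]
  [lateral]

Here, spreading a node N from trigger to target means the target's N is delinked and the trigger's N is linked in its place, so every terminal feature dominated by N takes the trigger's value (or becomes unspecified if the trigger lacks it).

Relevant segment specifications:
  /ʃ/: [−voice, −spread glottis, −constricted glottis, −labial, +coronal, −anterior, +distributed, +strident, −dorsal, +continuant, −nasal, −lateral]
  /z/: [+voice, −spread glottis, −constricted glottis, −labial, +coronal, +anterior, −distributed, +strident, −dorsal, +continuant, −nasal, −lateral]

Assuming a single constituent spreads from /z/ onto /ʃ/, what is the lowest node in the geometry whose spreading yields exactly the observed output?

The alternation /ʃ/ → [s] changes [anterior], [distributed] and nothing else.
The smallest constituent containing every changed terminal is Coronal — each of its daughters lacks at least one of the affected features.
If Coronal spreads, every terminal under it takes /z/'s value, producing [s] as observed.
[voice] stays as in /ʃ/ although /z/ differs there, so no node dominating it spread; among the remaining candidates Coronal is the lowest that derives the output.

Coronal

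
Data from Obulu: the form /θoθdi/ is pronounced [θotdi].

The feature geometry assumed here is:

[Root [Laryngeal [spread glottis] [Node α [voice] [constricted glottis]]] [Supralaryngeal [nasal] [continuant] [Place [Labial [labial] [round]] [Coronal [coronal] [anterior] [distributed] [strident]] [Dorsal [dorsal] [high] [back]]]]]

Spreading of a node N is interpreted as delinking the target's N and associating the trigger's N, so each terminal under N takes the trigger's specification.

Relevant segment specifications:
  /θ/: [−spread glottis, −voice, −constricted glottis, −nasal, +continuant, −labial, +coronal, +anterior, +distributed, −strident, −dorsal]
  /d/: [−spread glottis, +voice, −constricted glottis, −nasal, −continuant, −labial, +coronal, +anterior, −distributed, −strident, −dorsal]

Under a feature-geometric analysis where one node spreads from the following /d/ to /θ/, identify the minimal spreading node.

The alternation /θ/ → [t] changes [continuant], [distributed] and nothing else.
In this geometry the lowest node dominating all of them is Supralaryngeal: every daughter of Supralaryngeal dominates only a proper subset, so no lower node suffices.
Spreading Supralaryngeal from /d/ overwrites each of those terminals with /d/'s values, yielding exactly [t].
Had Root spread, [voice] would have taken /d/'s value; it stays as in /θ/, confirming the spreading constituent is exactly Supralaryngeal.

Supralaryngeal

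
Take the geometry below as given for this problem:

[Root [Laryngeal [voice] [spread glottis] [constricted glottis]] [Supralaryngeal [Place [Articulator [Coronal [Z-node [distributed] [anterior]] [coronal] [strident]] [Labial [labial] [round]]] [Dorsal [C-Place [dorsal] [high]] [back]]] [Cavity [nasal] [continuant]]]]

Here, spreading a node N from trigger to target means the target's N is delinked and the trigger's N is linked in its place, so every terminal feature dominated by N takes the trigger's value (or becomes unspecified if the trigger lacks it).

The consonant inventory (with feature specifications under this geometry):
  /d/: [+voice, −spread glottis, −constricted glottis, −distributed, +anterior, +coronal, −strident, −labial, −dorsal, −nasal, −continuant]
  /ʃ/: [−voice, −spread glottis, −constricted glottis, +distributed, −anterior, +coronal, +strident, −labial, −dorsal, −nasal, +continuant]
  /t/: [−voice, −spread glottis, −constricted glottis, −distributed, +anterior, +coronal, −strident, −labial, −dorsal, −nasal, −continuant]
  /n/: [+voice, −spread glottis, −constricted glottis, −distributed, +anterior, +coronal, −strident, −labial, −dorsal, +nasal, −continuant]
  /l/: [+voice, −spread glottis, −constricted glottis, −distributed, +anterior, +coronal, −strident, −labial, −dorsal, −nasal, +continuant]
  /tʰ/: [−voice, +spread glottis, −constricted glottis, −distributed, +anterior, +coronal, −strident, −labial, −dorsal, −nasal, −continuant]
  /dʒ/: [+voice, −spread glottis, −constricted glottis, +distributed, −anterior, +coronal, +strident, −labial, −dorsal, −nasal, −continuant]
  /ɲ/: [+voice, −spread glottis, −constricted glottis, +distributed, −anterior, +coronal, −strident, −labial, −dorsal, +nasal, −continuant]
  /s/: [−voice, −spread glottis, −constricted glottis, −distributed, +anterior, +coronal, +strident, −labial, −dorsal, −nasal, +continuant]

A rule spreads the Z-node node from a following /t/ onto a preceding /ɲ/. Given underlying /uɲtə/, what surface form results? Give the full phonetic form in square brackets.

[untə]

Terminals under Z-node in this geometry: [distributed], [anterior].
The target acquires /t/'s values for everything under Z-node — [−distributed], [+anterior] — while keeping its own [voice], [spread glottis], [constricted glottis], ….
Among the inventory, only /n/ has exactly this specification, giving the surface form [untə].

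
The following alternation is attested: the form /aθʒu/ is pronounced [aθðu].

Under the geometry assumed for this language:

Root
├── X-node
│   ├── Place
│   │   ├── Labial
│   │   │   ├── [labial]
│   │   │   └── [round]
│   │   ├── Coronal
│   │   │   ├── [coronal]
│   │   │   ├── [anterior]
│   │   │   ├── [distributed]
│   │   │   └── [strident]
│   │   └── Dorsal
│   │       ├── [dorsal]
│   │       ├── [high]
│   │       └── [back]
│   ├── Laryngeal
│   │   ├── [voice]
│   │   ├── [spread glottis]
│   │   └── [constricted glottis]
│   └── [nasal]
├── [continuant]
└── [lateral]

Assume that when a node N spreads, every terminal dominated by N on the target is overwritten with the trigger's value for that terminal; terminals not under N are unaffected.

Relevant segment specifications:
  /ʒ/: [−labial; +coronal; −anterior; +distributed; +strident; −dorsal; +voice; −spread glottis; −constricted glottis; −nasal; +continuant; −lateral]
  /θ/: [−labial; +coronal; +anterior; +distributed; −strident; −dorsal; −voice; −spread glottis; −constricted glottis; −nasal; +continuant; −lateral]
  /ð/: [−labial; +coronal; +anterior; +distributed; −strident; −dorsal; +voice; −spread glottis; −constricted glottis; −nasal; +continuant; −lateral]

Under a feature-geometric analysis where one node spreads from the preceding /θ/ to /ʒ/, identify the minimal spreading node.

Coronal

Feature comparison: [anterior], [strident] differ between /ʒ/ and [ð]; the remaining terminals match.
The smallest constituent containing every changed terminal is Coronal — each of its daughters lacks at least one of the affected features.
If Coronal spreads, every terminal under it takes /θ/'s value, producing [ð] as observed.
[voice] stays as in /ʒ/ although /θ/ differs there, so no node dominating it spread; among the remaining candidates Coronal is the lowest that derives the output.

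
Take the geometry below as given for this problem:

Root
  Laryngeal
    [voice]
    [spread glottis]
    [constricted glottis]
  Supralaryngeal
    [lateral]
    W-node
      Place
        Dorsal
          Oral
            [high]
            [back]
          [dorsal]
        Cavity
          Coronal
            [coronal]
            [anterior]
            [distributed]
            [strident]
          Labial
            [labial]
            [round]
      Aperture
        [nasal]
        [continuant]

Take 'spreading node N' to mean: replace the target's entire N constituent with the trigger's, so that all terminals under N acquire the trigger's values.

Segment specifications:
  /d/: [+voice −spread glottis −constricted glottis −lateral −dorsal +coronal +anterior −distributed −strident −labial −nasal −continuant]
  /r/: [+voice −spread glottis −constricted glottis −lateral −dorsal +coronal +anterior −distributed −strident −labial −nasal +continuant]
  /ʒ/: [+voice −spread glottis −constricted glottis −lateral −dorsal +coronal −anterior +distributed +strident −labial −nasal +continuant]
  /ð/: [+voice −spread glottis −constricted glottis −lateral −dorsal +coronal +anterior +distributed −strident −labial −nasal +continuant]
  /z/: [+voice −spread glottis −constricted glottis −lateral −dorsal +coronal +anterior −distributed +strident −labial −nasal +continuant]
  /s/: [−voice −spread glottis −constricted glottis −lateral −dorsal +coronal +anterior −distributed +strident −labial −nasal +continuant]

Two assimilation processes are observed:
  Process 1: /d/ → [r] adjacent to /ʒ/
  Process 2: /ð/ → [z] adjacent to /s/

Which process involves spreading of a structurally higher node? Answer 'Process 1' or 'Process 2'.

Process 1

Process 1 alters [continuant]; the lowest dominating node is [continuant] (depth 4 from Root).
Process 2 alters [distributed], [strident]; the lowest common ancestor is Coronal (depth 5 from Root).
[continuant] (depth 4) sits above Coronal (depth 5), making Process 1 the one with the higher spreading node.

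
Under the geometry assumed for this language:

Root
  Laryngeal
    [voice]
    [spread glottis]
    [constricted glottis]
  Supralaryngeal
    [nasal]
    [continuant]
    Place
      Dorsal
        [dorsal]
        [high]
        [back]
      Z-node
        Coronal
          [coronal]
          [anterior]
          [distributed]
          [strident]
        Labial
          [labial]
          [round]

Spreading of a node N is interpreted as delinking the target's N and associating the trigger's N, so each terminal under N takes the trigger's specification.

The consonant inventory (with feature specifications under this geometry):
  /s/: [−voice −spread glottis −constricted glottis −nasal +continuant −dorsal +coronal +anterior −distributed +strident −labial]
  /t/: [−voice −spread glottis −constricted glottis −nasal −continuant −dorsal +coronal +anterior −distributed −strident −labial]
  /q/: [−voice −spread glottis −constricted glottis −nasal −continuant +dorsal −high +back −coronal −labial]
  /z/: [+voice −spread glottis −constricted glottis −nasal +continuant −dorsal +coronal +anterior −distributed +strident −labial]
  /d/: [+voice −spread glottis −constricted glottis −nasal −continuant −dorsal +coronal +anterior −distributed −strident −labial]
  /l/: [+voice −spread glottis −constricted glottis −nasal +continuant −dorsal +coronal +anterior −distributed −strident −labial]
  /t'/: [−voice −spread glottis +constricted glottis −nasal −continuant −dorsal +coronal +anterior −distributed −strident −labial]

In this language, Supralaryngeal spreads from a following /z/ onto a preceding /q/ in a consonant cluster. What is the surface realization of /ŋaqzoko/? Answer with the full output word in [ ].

The Supralaryngeal node dominates the terminals [nasal], [continuant], [dorsal], [high], [back], [coronal], [anterior], [distributed], [strident], [labial], [round].
Spreading Supralaryngeal from /z/ onto /q/ replaces those values with /z/'s: [−nasal], [+continuant], [−dorsal], [+coronal], [+anterior], [−distributed], [+strident], [−labial]. Features outside Supralaryngeal ([voice], [spread glottis], [constricted glottis]) stay as in /q/.
The resulting bundle matches /s/ in the inventory; substituting it for /q/ gives [ŋaszoko].

[ŋaszoko]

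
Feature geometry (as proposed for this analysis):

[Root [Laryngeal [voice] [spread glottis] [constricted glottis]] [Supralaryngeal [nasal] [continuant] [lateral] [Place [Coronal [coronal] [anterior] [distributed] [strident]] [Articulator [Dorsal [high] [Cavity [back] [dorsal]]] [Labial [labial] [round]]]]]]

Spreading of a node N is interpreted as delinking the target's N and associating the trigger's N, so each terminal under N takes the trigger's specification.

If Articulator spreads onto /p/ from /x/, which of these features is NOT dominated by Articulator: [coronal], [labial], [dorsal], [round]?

The terminals dominated by Articulator are [high], [back], [dorsal], [labial], [round].
Of the listed options, [dorsal], [labial], [round] are among these and would be overwritten by spreading Articulator.
[coronal] attaches under Coronal, not under Articulator, so /p/ retains its own value for [coronal].

[coronal]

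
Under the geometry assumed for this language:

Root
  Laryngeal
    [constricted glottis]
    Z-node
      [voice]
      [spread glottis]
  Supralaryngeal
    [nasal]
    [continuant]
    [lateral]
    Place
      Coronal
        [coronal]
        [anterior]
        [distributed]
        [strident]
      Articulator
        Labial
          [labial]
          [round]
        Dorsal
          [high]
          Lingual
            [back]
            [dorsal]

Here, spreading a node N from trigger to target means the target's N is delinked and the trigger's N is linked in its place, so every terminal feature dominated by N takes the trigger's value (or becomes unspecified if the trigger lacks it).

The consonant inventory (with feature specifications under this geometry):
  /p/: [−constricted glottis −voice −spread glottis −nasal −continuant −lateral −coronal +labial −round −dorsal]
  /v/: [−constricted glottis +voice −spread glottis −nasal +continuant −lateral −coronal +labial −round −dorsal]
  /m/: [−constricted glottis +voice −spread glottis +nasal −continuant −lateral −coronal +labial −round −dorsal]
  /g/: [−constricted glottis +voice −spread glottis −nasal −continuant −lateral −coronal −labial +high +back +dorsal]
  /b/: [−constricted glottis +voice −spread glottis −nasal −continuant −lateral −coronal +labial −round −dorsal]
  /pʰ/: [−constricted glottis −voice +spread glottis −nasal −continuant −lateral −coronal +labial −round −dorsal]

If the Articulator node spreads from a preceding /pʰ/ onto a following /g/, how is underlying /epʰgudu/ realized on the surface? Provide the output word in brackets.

[epʰbudu]

Articulator immediately or transitively dominates [labial], [round], [high], [back], [dorsal].
After delinking /g/'s Articulator and linking /pʰ/'s, the affected terminals become [+labial], [−round], [−dorsal]; [constricted glottis], [voice], [spread glottis], … (outside Articulator) are retained from /g/.
This feature bundle is that of [b], so /epʰgudu/ surfaces as [epʰbudu].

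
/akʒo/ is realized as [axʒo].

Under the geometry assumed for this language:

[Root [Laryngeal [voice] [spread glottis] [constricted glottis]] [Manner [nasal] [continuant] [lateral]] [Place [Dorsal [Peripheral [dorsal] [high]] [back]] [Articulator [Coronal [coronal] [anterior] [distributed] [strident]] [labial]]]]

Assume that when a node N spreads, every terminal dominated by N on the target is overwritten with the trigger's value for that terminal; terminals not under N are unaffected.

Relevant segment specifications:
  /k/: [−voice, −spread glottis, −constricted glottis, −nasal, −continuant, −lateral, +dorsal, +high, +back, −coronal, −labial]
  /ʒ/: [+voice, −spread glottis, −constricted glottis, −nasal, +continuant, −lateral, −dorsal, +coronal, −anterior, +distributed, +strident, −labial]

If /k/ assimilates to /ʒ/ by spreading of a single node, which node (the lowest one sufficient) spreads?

[continuant]

/k/ and [x] differ in [continuant]; every other specified feature is identical.
Only a single terminal changes, and /ʒ/ supplies the new value, so [continuant] itself is the minimal spreading constituent.
Features on which the two segments disagree outside [continuant], such as [coronal], [voice], are unchanged — nothing dominating them spread, and [continuant] is the minimal sufficient constituent.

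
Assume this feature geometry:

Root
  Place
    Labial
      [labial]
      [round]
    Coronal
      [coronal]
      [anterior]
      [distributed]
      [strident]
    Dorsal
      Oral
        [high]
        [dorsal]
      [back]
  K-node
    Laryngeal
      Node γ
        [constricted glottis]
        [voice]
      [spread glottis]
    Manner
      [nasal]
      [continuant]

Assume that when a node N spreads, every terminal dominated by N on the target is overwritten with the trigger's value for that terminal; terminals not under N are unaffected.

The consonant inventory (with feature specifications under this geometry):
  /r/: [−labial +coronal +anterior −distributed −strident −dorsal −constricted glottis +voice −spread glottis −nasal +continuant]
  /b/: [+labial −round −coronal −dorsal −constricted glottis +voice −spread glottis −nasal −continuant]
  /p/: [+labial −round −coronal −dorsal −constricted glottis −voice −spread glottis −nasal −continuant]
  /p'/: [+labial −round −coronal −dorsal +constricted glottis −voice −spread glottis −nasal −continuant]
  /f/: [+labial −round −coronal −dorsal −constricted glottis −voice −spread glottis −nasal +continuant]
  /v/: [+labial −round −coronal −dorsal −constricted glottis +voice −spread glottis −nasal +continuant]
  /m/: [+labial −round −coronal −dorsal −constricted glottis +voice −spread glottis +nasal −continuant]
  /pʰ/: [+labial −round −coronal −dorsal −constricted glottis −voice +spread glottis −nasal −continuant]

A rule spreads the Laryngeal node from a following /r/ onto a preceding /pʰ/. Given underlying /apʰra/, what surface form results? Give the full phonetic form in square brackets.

Laryngeal immediately or transitively dominates [constricted glottis], [voice], [spread glottis].
Spreading Laryngeal from /r/ onto /pʰ/ replaces those values with /r/'s: [−constricted glottis], [+voice], [−spread glottis]. Features outside Laryngeal ([labial], [round], [coronal], …) stay as in /pʰ/.
The resulting bundle matches /b/ in the inventory; substituting it for /pʰ/ gives [abra].

[abra]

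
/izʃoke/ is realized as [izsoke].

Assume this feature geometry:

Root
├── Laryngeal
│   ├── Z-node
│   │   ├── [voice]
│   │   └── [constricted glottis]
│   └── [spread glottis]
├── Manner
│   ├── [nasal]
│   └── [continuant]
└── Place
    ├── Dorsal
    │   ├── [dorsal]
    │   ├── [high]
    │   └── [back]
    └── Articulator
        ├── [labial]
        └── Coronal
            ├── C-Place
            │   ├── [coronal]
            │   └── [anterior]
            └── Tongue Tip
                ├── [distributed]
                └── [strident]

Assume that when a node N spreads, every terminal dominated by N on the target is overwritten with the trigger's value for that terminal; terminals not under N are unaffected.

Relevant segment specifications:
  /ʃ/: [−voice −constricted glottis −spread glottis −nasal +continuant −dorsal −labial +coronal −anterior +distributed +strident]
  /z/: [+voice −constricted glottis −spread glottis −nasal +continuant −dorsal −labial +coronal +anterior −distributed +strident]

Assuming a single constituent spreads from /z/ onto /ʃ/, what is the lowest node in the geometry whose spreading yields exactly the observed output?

Feature comparison: [anterior], [distributed] differ between /ʃ/ and [s]; the remaining terminals match.
In this geometry the lowest node dominating all of them is Coronal: every daughter of Coronal dominates only a proper subset, so no lower node suffices.
Delinking /ʃ/'s Coronal and associating /z/'s Coronal gives precisely the feature bundle of [s].
[voice] stays as in /ʃ/ although /z/ differs there, so no node dominating it spread; among the remaining candidates Coronal is the lowest that derives the output.

Coronal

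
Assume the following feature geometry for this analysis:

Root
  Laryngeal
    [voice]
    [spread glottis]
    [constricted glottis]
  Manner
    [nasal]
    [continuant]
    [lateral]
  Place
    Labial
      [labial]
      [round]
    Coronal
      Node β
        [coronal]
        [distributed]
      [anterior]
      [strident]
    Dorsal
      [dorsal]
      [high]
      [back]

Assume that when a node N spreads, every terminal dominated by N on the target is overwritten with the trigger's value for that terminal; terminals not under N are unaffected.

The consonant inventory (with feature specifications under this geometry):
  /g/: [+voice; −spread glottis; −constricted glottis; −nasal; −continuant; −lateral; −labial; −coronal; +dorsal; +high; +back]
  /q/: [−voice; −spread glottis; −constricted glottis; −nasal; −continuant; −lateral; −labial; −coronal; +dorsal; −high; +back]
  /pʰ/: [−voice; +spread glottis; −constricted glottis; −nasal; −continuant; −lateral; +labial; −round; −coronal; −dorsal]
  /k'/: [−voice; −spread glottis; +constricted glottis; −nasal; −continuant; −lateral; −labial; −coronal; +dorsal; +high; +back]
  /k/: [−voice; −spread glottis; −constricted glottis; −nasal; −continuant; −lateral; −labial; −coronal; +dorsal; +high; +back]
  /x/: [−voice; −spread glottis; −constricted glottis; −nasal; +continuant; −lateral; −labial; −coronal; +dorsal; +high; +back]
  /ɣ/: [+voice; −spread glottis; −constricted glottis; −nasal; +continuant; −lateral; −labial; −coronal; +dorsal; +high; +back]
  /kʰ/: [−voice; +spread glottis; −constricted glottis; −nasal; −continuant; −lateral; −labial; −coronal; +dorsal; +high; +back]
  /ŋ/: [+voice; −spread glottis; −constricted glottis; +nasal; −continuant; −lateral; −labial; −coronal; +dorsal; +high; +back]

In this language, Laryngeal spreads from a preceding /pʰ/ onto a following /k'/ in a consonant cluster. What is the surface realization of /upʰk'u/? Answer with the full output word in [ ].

Terminals under Laryngeal in this geometry: [voice], [spread glottis], [constricted glottis].
Spreading Laryngeal from /pʰ/ onto /k'/ replaces those values with /pʰ/'s: [−voice], [+spread glottis], [−constricted glottis]. Features outside Laryngeal ([nasal], [continuant], [lateral], …) stay as in /k'/.
This feature bundle is that of [kʰ], so /upʰk'u/ surfaces as [upʰkʰu].

[upʰkʰu]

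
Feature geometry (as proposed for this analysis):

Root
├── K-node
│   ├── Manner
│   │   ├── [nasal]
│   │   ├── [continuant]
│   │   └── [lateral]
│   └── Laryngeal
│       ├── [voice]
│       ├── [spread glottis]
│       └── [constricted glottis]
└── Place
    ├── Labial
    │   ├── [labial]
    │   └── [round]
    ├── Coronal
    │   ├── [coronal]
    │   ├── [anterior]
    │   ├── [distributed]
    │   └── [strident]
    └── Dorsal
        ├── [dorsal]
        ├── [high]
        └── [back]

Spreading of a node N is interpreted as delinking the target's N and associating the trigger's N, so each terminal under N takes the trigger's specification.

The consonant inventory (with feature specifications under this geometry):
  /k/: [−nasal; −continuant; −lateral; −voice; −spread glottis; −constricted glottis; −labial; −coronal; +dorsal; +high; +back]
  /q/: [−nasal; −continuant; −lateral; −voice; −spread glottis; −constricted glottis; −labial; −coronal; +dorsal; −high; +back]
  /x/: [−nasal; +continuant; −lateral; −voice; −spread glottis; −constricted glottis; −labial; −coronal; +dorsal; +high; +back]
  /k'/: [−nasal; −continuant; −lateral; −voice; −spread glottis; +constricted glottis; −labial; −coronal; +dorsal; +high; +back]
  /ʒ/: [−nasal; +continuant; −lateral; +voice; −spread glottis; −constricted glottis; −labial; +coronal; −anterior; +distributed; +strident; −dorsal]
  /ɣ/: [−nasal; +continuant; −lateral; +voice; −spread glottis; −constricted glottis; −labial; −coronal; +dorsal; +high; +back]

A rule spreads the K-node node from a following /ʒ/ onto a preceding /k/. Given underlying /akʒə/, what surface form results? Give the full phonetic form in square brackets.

[aɣʒə]

The K-node node dominates the terminals [nasal], [continuant], [lateral], [voice], [spread glottis], [constricted glottis].
The target acquires /ʒ/'s values for everything under K-node — [−nasal], [+continuant], [−lateral], [+voice], [−spread glottis], [−constricted glottis] — while keeping its own [labial], [coronal], [dorsal], ….
This feature bundle is that of [ɣ], so /akʒə/ surfaces as [aɣʒə].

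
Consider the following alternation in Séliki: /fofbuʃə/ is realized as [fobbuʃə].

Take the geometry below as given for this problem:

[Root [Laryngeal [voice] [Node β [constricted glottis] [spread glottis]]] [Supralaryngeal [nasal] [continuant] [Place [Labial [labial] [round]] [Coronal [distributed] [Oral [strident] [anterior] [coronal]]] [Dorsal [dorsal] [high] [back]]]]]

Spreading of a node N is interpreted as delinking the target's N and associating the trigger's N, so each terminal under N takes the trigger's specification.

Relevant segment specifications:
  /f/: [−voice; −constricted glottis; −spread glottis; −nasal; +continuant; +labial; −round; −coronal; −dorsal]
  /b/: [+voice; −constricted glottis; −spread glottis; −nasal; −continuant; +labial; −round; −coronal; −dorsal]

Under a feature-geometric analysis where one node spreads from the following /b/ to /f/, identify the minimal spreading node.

Root

/f/ and [b] differ in [voice], [continuant]; every other specified feature is identical.
Tracing each changed feature up the tree, the paths first meet at Root; any lower node misses at least one of them.
Spreading Root from /b/ overwrites each of those terminals with /b/'s values, yielding exactly [b].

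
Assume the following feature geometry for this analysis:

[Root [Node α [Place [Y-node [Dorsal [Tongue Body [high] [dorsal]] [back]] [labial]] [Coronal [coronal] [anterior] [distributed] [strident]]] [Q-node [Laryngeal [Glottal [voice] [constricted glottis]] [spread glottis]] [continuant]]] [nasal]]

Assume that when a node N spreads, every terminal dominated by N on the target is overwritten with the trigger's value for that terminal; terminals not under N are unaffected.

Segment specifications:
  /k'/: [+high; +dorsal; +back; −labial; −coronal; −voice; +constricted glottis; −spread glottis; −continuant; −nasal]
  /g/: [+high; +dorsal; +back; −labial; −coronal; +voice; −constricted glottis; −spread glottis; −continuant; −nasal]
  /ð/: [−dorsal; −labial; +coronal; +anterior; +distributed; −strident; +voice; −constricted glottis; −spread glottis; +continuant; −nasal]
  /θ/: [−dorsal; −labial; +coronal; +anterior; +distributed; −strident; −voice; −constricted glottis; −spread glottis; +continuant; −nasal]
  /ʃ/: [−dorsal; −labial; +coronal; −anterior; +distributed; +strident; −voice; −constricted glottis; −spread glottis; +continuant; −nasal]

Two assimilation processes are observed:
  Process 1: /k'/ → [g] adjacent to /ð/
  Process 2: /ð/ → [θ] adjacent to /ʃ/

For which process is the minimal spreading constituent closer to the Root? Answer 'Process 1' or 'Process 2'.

Process 1 alters [voice], [constricted glottis]; the lowest common ancestor is Glottal (depth 4 from Root).
Process 2 alters [voice]; the lowest dominating node is [voice] (depth 5 from Root).
Glottal (depth 4) sits above [voice] (depth 5), making Process 1 the one with the higher spreading node.

Process 1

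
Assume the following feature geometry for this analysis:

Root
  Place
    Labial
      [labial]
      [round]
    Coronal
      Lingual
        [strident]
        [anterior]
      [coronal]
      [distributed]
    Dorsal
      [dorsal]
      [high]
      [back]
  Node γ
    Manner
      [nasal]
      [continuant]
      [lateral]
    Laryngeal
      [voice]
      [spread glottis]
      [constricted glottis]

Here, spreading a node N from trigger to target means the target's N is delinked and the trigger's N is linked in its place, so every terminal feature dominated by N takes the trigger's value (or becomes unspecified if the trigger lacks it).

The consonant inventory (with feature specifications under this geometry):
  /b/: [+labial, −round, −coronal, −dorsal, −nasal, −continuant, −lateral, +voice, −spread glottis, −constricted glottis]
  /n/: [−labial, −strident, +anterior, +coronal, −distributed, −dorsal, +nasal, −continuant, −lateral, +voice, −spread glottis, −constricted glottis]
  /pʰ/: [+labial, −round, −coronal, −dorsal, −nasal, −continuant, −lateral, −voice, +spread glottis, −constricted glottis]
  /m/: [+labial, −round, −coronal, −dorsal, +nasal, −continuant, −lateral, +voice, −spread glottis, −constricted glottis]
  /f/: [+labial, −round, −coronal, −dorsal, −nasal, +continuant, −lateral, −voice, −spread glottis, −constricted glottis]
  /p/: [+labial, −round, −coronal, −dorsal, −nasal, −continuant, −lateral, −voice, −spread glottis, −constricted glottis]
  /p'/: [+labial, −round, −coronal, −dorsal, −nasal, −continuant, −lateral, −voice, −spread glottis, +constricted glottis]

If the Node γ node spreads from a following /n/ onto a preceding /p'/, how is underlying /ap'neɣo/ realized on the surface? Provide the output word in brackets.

The Node γ node dominates the terminals [nasal], [continuant], [lateral], [voice], [spread glottis], [constricted glottis].
Spreading Node γ from /n/ onto /p'/ replaces those values with /n/'s: [+nasal], [−continuant], [−lateral], [+voice], [−spread glottis], [−constricted glottis]. Features outside Node γ ([labial], [round], [coronal], …) stay as in /p'/.
Among the inventory, only /m/ has exactly this specification, giving the surface form [amneɣo].

[amneɣo]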